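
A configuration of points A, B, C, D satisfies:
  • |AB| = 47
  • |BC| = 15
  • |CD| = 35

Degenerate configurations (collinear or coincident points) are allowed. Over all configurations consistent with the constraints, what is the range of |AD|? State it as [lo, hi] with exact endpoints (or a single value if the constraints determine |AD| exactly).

|AD| ∈ [0, 97]  (≈ [0.0000, 97.0000])

|AB| ∈ {47}
|BC| ∈ {15}
|CD| ∈ {35}
|AC| ∈ [32, 62]
|BD| ∈ [20, 50]
|AD| ∈ [0, 97]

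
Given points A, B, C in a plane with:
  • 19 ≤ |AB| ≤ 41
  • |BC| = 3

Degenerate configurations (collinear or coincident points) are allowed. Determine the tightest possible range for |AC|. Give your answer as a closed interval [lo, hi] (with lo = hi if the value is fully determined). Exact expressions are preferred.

|AB| ∈ [19, 41]
|BC| ∈ {3}
|AC| ∈ [16, 44]

|AC| ∈ [16, 44]  (≈ [16.0000, 44.0000])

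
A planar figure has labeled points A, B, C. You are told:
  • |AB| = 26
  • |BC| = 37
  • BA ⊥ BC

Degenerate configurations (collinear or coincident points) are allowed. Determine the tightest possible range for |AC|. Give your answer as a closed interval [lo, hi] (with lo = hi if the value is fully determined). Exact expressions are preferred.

|AC| = √(2045)  (≈ 45.2217)

|AB| ∈ {26}
|BC| ∈ {37}
|AC| ∈ {√(2045)}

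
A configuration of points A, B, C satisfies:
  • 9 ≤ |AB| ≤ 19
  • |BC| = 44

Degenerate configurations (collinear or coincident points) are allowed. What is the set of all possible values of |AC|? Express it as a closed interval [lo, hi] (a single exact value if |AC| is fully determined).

|AC| ∈ [25, 63]  (≈ [25.0000, 63.0000])

|AB| ∈ [9, 19]
|BC| ∈ {44}
|AC| ∈ [25, 63]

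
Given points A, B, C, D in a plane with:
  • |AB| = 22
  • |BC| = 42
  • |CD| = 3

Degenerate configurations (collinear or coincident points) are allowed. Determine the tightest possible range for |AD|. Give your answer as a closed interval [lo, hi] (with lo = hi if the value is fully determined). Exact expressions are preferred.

|AD| ∈ [17, 67]  (≈ [17.0000, 67.0000])

|AB| ∈ {22}
|BC| ∈ {42}
|CD| ∈ {3}
|AC| ∈ [20, 64]
|BD| ∈ [39, 45]
|AD| ∈ [17, 67]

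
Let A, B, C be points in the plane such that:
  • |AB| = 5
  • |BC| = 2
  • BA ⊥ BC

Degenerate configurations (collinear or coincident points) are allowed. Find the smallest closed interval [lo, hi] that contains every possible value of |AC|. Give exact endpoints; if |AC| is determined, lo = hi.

|AB| ∈ {5}
|BC| ∈ {2}
|AC| ∈ {√(29)}

|AC| = √(29)  (≈ 5.3852)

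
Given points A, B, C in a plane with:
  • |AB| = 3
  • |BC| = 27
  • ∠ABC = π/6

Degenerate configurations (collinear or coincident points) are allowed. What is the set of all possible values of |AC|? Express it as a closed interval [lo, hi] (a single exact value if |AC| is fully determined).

|AB| ∈ {3}
|BC| ∈ {27}
|AC| ∈ {3·√(82 - 9·√(3))}

|AC| = 3·√(82 - 9·√(3))  (≈ 24.4480)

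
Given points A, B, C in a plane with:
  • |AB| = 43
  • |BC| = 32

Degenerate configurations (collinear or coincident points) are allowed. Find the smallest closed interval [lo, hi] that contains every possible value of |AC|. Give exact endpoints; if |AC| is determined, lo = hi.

|AC| ∈ [11, 75]  (≈ [11.0000, 75.0000])

|AB| ∈ {43}
|BC| ∈ {32}
|AC| ∈ [11, 75]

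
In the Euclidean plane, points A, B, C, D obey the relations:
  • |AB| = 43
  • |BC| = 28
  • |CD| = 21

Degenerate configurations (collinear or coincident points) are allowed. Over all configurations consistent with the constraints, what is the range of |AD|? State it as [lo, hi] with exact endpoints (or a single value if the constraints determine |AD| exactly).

|AB| ∈ {43}
|BC| ∈ {28}
|CD| ∈ {21}
|AC| ∈ [15, 71]
|BD| ∈ [7, 49]
|AD| ∈ [0, 92]

|AD| ∈ [0, 92]  (≈ [0.0000, 92.0000])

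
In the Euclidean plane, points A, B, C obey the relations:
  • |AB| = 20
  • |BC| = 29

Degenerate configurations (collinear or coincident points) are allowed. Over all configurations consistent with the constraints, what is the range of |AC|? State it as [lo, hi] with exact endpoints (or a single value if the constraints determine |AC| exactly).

|AC| ∈ [9, 49]  (≈ [9.0000, 49.0000])

|AB| ∈ {20}
|BC| ∈ {29}
|AC| ∈ [9, 49]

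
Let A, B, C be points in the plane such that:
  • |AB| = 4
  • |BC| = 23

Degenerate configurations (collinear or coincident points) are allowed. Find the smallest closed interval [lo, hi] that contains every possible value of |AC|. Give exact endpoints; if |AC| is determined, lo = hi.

|AB| ∈ {4}
|BC| ∈ {23}
|AC| ∈ [19, 27]

|AC| ∈ [19, 27]  (≈ [19.0000, 27.0000])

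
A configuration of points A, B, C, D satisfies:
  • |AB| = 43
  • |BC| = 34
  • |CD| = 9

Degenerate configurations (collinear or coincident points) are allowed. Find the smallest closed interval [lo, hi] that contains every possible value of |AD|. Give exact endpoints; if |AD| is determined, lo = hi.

|AD| ∈ [0, 86]  (≈ [0.0000, 86.0000])

|AB| ∈ {43}
|BC| ∈ {34}
|CD| ∈ {9}
|AC| ∈ [9, 77]
|BD| ∈ [25, 43]
|AD| ∈ [0, 86]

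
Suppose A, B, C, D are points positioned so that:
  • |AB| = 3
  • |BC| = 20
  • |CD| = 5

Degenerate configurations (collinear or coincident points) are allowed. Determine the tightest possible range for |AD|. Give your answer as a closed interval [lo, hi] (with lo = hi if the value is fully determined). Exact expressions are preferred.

|AB| ∈ {3}
|BC| ∈ {20}
|CD| ∈ {5}
|AC| ∈ [17, 23]
|BD| ∈ [15, 25]
|AD| ∈ [12, 28]

|AD| ∈ [12, 28]  (≈ [12.0000, 28.0000])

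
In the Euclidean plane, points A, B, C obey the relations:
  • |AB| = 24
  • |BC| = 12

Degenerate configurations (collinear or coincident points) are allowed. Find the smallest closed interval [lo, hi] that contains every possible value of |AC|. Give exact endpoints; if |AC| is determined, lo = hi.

|AC| ∈ [12, 36]  (≈ [12.0000, 36.0000])

|AB| ∈ {24}
|BC| ∈ {12}
|AC| ∈ [12, 36]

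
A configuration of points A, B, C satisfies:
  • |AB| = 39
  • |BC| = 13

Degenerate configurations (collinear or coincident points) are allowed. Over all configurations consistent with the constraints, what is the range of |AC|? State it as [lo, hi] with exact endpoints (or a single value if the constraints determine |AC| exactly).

|AC| ∈ [26, 52]  (≈ [26.0000, 52.0000])

|AB| ∈ {39}
|BC| ∈ {13}
|AC| ∈ [26, 52]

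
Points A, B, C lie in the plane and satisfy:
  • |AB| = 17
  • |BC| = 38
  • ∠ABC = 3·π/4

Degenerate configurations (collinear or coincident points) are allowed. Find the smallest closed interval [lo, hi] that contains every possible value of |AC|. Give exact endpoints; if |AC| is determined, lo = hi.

|AB| ∈ {17}
|BC| ∈ {38}
|AC| ∈ {√(646·√(2) + 1733)}

|AC| = √(646·√(2) + 1733)  (≈ 51.4449)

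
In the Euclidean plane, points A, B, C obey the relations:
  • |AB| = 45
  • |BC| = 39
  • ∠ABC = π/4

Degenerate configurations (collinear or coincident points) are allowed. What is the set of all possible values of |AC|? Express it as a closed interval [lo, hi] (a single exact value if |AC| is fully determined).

|AC| = 3·√(394 - 195·√(2))  (≈ 32.6199)

|AB| ∈ {45}
|BC| ∈ {39}
|AC| ∈ {3·√(394 - 195·√(2))}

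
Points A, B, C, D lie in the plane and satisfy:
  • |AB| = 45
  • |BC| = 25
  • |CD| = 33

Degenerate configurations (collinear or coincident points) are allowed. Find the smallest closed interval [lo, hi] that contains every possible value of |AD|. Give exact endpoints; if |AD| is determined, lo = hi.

|AB| ∈ {45}
|BC| ∈ {25}
|CD| ∈ {33}
|AC| ∈ [20, 70]
|BD| ∈ [8, 58]
|AD| ∈ [0, 103]

|AD| ∈ [0, 103]  (≈ [0.0000, 103.0000])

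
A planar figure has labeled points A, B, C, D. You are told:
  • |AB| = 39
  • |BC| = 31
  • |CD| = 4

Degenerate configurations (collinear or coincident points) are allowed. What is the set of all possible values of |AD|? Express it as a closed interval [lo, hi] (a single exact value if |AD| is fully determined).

|AD| ∈ [4, 74]  (≈ [4.0000, 74.0000])

|AB| ∈ {39}
|BC| ∈ {31}
|CD| ∈ {4}
|AC| ∈ [8, 70]
|BD| ∈ [27, 35]
|AD| ∈ [4, 74]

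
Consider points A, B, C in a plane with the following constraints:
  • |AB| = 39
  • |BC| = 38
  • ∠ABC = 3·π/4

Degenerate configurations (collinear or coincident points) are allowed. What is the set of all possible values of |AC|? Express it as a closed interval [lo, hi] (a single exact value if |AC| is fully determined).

|AB| ∈ {39}
|BC| ∈ {38}
|AC| ∈ {√(1482·√(2) + 2965)}

|AC| = √(1482·√(2) + 2965)  (≈ 71.1398)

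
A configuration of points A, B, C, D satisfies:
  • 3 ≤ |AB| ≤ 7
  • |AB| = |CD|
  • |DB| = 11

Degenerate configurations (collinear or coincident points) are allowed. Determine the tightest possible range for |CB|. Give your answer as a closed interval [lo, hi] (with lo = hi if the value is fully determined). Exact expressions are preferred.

|AB| ∈ [3, 7]
|BD| ∈ {11}
|CD| ∈ [3, 7]
|AD| ∈ [4, 18]
|BC| ∈ [4, 18]
|AC| ∈ [0, 25]

|CB| ∈ [4, 18]  (≈ [4.0000, 18.0000])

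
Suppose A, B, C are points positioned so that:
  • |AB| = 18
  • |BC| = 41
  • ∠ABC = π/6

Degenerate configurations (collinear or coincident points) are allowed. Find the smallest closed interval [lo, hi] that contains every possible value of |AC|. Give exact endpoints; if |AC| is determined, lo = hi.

|AB| ∈ {18}
|BC| ∈ {41}
|AC| ∈ {√(2005 - 738·√(3))}

|AC| = √(2005 - 738·√(3))  (≈ 26.9582)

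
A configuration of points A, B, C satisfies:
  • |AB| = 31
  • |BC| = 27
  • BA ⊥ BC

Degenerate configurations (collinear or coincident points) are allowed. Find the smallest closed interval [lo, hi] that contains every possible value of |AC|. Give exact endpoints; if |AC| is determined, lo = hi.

|AB| ∈ {31}
|BC| ∈ {27}
|AC| ∈ {13·√(10)}

|AC| = 13·√(10)  (≈ 41.1096)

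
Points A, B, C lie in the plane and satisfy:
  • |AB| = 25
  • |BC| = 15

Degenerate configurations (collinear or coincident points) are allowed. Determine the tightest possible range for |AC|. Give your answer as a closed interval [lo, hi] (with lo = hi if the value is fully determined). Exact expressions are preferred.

|AB| ∈ {25}
|BC| ∈ {15}
|AC| ∈ [10, 40]

|AC| ∈ [10, 40]  (≈ [10.0000, 40.0000])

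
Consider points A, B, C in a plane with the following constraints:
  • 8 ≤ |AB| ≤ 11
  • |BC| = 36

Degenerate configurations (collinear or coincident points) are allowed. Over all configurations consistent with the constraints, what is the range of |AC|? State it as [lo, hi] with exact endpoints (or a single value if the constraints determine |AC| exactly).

|AC| ∈ [25, 47]  (≈ [25.0000, 47.0000])

|AB| ∈ [8, 11]
|BC| ∈ {36}
|AC| ∈ [25, 47]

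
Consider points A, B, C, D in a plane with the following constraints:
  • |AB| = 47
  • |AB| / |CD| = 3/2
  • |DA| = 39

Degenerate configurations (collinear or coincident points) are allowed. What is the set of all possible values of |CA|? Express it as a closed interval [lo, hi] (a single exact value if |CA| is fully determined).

|CA| ∈ [23/3, 211/3]  (≈ [7.6667, 70.3333])

|AB| ∈ {47}
|AD| ∈ {39}
|CD| ∈ {94/3}
|BD| ∈ [8, 86]
|AC| ∈ [23/3, 211/3]
|BC| ∈ [0, 352/3]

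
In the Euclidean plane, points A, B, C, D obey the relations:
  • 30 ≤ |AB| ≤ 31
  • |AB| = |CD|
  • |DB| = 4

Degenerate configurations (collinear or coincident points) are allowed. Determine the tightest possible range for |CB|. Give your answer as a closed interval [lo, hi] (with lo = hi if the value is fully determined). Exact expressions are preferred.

|CB| ∈ [26, 35]  (≈ [26.0000, 35.0000])

|AB| ∈ [30, 31]
|BD| ∈ {4}
|CD| ∈ [30, 31]
|AD| ∈ [26, 35]
|BC| ∈ [26, 35]
|AC| ∈ [0, 66]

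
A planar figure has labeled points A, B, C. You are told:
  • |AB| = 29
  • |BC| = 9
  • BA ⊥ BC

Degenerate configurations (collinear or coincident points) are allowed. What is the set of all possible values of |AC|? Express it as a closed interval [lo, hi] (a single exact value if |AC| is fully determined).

|AC| = √(922)  (≈ 30.3645)

|AB| ∈ {29}
|BC| ∈ {9}
|AC| ∈ {√(922)}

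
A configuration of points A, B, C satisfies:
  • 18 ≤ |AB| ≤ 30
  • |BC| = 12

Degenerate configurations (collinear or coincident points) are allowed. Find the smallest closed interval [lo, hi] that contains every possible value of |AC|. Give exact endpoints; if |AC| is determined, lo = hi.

|AC| ∈ [6, 42]  (≈ [6.0000, 42.0000])

|AB| ∈ [18, 30]
|BC| ∈ {12}
|AC| ∈ [6, 42]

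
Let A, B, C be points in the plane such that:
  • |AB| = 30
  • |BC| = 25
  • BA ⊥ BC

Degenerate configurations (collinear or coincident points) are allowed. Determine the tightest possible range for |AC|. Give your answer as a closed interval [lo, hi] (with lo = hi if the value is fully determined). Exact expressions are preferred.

|AB| ∈ {30}
|BC| ∈ {25}
|AC| ∈ {5·√(61)}

|AC| = 5·√(61)  (≈ 39.0512)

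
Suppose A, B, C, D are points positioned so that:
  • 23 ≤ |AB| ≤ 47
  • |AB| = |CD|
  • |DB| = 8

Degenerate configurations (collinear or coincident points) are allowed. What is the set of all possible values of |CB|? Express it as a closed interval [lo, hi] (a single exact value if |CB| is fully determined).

|AB| ∈ [23, 47]
|BD| ∈ {8}
|CD| ∈ [23, 47]
|AD| ∈ [15, 55]
|BC| ∈ [15, 55]
|AC| ∈ [0, 102]

|CB| ∈ [15, 55]  (≈ [15.0000, 55.0000])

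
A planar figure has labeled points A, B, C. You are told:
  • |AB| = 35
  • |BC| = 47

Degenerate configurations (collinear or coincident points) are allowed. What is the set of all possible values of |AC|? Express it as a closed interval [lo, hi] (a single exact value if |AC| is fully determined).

|AB| ∈ {35}
|BC| ∈ {47}
|AC| ∈ [12, 82]

|AC| ∈ [12, 82]  (≈ [12.0000, 82.0000])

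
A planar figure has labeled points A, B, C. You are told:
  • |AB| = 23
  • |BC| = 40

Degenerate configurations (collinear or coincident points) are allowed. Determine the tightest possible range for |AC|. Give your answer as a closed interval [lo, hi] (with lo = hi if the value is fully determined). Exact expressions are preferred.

|AC| ∈ [17, 63]  (≈ [17.0000, 63.0000])

|AB| ∈ {23}
|BC| ∈ {40}
|AC| ∈ [17, 63]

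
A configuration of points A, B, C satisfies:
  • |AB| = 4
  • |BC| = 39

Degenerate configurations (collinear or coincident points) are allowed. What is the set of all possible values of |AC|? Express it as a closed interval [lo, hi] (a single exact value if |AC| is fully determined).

|AC| ∈ [35, 43]  (≈ [35.0000, 43.0000])

|AB| ∈ {4}
|BC| ∈ {39}
|AC| ∈ [35, 43]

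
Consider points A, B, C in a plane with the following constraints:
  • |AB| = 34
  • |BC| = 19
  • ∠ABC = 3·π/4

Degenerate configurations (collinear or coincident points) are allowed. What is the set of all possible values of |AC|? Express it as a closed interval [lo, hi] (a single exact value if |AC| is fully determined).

|AB| ∈ {34}
|BC| ∈ {19}
|AC| ∈ {√(646·√(2) + 1517)}

|AC| = √(646·√(2) + 1517)  (≈ 49.3009)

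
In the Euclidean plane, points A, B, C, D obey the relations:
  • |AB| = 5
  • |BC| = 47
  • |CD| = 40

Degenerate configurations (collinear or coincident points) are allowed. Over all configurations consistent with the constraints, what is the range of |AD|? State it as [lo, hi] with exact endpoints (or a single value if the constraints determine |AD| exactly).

|AB| ∈ {5}
|BC| ∈ {47}
|CD| ∈ {40}
|AC| ∈ [42, 52]
|BD| ∈ [7, 87]
|AD| ∈ [2, 92]

|AD| ∈ [2, 92]  (≈ [2.0000, 92.0000])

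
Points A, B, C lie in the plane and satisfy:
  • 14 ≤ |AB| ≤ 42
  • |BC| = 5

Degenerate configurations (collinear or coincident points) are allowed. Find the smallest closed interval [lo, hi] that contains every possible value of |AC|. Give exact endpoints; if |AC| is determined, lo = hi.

|AB| ∈ [14, 42]
|BC| ∈ {5}
|AC| ∈ [9, 47]

|AC| ∈ [9, 47]  (≈ [9.0000, 47.0000])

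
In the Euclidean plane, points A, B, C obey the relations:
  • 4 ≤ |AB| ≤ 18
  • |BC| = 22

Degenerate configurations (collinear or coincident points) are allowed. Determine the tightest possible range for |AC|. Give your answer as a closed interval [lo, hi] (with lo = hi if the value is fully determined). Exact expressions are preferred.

|AB| ∈ [4, 18]
|BC| ∈ {22}
|AC| ∈ [4, 40]

|AC| ∈ [4, 40]  (≈ [4.0000, 40.0000])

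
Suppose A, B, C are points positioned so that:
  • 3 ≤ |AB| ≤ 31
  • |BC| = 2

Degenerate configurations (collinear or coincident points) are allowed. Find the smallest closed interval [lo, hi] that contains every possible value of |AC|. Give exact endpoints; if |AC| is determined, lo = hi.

|AC| ∈ [1, 33]  (≈ [1.0000, 33.0000])

|AB| ∈ [3, 31]
|BC| ∈ {2}
|AC| ∈ [1, 33]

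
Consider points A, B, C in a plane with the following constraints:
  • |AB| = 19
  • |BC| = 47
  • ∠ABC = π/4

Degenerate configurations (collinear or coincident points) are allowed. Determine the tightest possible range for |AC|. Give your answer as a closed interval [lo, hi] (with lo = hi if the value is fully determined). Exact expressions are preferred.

|AB| ∈ {19}
|BC| ∈ {47}
|AC| ∈ {√(2570 - 893·√(2))}

|AC| = √(2570 - 893·√(2))  (≈ 36.1539)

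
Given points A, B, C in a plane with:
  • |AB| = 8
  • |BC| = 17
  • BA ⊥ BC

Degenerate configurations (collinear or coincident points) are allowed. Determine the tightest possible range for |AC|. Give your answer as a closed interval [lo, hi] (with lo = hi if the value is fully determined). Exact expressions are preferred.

|AC| = √(353)  (≈ 18.7883)

|AB| ∈ {8}
|BC| ∈ {17}
|AC| ∈ {√(353)}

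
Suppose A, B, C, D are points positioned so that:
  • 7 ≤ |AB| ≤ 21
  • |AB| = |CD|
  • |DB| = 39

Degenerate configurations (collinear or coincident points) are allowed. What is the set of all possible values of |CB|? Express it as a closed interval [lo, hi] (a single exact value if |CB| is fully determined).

|AB| ∈ [7, 21]
|BD| ∈ {39}
|CD| ∈ [7, 21]
|AD| ∈ [18, 60]
|BC| ∈ [18, 60]
|AC| ∈ [0, 81]

|CB| ∈ [18, 60]  (≈ [18.0000, 60.0000])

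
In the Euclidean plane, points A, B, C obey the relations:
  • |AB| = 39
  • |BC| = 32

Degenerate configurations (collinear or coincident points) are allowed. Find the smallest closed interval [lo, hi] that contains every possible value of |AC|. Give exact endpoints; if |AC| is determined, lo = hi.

|AC| ∈ [7, 71]  (≈ [7.0000, 71.0000])

|AB| ∈ {39}
|BC| ∈ {32}
|AC| ∈ [7, 71]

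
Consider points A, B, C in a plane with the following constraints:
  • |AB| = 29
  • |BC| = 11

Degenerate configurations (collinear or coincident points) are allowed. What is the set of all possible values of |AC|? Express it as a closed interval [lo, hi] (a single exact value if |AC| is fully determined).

|AC| ∈ [18, 40]  (≈ [18.0000, 40.0000])

|AB| ∈ {29}
|BC| ∈ {11}
|AC| ∈ [18, 40]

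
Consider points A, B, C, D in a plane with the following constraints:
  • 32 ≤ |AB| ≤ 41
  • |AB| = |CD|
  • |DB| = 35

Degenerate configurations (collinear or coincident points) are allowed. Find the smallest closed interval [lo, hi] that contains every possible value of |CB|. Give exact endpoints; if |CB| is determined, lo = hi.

|AB| ∈ [32, 41]
|BD| ∈ {35}
|CD| ∈ [32, 41]
|AD| ∈ [0, 76]
|BC| ∈ [0, 76]
|AC| ∈ [0, 117]

|CB| ∈ [0, 76]  (≈ [0.0000, 76.0000])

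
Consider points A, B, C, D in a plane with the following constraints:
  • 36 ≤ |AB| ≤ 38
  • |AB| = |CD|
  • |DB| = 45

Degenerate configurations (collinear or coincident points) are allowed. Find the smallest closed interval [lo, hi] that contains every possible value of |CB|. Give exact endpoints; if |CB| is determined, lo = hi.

|AB| ∈ [36, 38]
|BD| ∈ {45}
|CD| ∈ [36, 38]
|AD| ∈ [7, 83]
|BC| ∈ [7, 83]
|AC| ∈ [0, 121]

|CB| ∈ [7, 83]  (≈ [7.0000, 83.0000])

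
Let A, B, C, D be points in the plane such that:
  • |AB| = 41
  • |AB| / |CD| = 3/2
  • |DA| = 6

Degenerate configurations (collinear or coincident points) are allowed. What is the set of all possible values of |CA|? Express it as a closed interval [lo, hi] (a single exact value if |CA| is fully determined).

|CA| ∈ [64/3, 100/3]  (≈ [21.3333, 33.3333])

|AB| ∈ {41}
|AD| ∈ {6}
|CD| ∈ {82/3}
|BD| ∈ [35, 47]
|AC| ∈ [64/3, 100/3]
|BC| ∈ [23/3, 223/3]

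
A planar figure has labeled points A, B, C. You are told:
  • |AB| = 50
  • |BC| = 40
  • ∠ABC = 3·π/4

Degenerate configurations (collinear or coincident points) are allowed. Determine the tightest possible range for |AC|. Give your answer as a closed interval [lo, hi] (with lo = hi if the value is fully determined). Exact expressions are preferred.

|AB| ∈ {50}
|BC| ∈ {40}
|AC| ∈ {10·√(20·√(2) + 41)}

|AC| = 10·√(20·√(2) + 41)  (≈ 83.2372)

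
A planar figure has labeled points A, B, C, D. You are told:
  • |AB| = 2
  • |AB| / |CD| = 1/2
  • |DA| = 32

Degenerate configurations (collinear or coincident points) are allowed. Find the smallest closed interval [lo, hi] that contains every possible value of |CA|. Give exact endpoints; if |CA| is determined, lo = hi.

|AB| ∈ {2}
|AD| ∈ {32}
|CD| ∈ {4}
|BD| ∈ [30, 34]
|AC| ∈ [28, 36]
|BC| ∈ [26, 38]

|CA| ∈ [28, 36]  (≈ [28.0000, 36.0000])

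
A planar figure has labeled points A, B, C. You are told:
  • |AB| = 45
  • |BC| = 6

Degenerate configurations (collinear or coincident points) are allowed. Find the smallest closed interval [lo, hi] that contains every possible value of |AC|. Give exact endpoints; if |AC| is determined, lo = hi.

|AC| ∈ [39, 51]  (≈ [39.0000, 51.0000])

|AB| ∈ {45}
|BC| ∈ {6}
|AC| ∈ [39, 51]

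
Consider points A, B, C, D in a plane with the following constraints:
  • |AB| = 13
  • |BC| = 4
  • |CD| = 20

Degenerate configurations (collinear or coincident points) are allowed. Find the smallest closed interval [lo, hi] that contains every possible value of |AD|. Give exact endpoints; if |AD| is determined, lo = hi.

|AB| ∈ {13}
|BC| ∈ {4}
|CD| ∈ {20}
|AC| ∈ [9, 17]
|BD| ∈ [16, 24]
|AD| ∈ [3, 37]

|AD| ∈ [3, 37]  (≈ [3.0000, 37.0000])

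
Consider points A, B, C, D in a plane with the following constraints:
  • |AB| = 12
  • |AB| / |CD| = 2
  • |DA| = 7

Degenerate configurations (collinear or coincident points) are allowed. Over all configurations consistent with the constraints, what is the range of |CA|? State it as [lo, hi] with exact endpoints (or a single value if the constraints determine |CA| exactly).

|AB| ∈ {12}
|AD| ∈ {7}
|CD| ∈ {6}
|BD| ∈ [5, 19]
|AC| ∈ [1, 13]
|BC| ∈ [0, 25]

|CA| ∈ [1, 13]  (≈ [1.0000, 13.0000])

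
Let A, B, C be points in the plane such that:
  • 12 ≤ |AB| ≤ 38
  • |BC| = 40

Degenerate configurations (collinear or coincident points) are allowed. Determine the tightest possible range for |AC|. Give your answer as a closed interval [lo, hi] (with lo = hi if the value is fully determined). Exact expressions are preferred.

|AC| ∈ [2, 78]  (≈ [2.0000, 78.0000])

|AB| ∈ [12, 38]
|BC| ∈ {40}
|AC| ∈ [2, 78]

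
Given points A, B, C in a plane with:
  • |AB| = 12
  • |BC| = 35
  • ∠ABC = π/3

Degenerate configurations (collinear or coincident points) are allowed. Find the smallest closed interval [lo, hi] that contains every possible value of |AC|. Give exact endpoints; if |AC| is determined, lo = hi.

|AB| ∈ {12}
|BC| ∈ {35}
|AC| ∈ {√(949)}

|AC| = √(949)  (≈ 30.8058)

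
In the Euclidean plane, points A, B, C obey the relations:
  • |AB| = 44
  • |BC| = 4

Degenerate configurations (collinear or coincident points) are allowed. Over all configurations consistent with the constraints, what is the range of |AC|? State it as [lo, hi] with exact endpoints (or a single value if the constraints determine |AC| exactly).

|AB| ∈ {44}
|BC| ∈ {4}
|AC| ∈ [40, 48]

|AC| ∈ [40, 48]  (≈ [40.0000, 48.0000])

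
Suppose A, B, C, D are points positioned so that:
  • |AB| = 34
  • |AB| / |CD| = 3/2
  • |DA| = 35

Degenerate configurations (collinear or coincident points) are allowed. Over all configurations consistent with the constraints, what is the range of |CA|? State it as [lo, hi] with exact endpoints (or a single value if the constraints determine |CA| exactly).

|CA| ∈ [37/3, 173/3]  (≈ [12.3333, 57.6667])

|AB| ∈ {34}
|AD| ∈ {35}
|CD| ∈ {68/3}
|BD| ∈ [1, 69]
|AC| ∈ [37/3, 173/3]
|BC| ∈ [0, 275/3]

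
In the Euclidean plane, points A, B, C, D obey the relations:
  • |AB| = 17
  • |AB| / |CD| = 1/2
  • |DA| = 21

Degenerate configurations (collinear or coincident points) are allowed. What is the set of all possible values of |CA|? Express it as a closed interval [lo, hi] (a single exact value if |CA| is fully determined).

|AB| ∈ {17}
|AD| ∈ {21}
|CD| ∈ {34}
|BD| ∈ [4, 38]
|AC| ∈ [13, 55]
|BC| ∈ [0, 72]

|CA| ∈ [13, 55]  (≈ [13.0000, 55.0000])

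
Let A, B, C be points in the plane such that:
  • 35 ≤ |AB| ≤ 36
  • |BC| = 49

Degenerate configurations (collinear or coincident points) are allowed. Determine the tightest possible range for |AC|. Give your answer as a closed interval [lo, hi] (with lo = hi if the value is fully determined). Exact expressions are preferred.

|AB| ∈ [35, 36]
|BC| ∈ {49}
|AC| ∈ [13, 85]

|AC| ∈ [13, 85]  (≈ [13.0000, 85.0000])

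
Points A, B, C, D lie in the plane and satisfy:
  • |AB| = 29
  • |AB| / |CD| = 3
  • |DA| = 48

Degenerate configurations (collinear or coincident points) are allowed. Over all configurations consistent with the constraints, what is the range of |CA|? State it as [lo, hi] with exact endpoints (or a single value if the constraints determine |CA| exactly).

|AB| ∈ {29}
|AD| ∈ {48}
|CD| ∈ {29/3}
|BD| ∈ [19, 77]
|AC| ∈ [115/3, 173/3]
|BC| ∈ [28/3, 260/3]

|CA| ∈ [115/3, 173/3]  (≈ [38.3333, 57.6667])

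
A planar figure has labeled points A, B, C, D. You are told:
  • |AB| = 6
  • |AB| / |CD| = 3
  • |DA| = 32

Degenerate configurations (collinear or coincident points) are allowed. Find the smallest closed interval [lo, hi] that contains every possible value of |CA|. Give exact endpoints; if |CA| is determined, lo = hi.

|AB| ∈ {6}
|AD| ∈ {32}
|CD| ∈ {2}
|BD| ∈ [26, 38]
|AC| ∈ [30, 34]
|BC| ∈ [24, 40]

|CA| ∈ [30, 34]  (≈ [30.0000, 34.0000])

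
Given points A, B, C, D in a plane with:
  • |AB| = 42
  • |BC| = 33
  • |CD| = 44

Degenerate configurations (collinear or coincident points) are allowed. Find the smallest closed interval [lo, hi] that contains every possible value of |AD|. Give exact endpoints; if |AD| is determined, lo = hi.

|AD| ∈ [0, 119]  (≈ [0.0000, 119.0000])

|AB| ∈ {42}
|BC| ∈ {33}
|CD| ∈ {44}
|AC| ∈ [9, 75]
|BD| ∈ [11, 77]
|AD| ∈ [0, 119]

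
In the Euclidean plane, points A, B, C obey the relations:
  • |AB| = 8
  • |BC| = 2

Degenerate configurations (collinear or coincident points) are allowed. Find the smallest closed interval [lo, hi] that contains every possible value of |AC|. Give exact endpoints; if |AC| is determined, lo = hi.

|AC| ∈ [6, 10]  (≈ [6.0000, 10.0000])

|AB| ∈ {8}
|BC| ∈ {2}
|AC| ∈ [6, 10]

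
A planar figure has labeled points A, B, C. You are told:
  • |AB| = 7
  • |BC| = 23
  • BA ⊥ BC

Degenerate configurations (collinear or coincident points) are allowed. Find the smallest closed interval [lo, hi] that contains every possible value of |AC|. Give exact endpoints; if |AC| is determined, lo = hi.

|AC| = 17·√(2)  (≈ 24.0416)

|AB| ∈ {7}
|BC| ∈ {23}
|AC| ∈ {17·√(2)}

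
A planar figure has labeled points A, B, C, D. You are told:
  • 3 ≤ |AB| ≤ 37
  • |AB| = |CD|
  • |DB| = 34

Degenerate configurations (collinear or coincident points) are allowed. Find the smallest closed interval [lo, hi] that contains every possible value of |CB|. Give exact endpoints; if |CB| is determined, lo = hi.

|AB| ∈ [3, 37]
|BD| ∈ {34}
|CD| ∈ [3, 37]
|AD| ∈ [0, 71]
|BC| ∈ [0, 71]
|AC| ∈ [0, 108]

|CB| ∈ [0, 71]  (≈ [0.0000, 71.0000])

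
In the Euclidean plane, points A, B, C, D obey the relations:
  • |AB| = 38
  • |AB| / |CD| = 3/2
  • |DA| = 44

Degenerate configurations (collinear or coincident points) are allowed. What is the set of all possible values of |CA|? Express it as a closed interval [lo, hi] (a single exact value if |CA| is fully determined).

|AB| ∈ {38}
|AD| ∈ {44}
|CD| ∈ {76/3}
|BD| ∈ [6, 82]
|AC| ∈ [56/3, 208/3]
|BC| ∈ [0, 322/3]

|CA| ∈ [56/3, 208/3]  (≈ [18.6667, 69.3333])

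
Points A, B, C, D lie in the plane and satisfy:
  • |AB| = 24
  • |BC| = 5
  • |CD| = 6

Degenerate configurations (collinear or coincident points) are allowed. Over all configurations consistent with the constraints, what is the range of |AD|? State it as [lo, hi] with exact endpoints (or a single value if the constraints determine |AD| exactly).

|AB| ∈ {24}
|BC| ∈ {5}
|CD| ∈ {6}
|AC| ∈ [19, 29]
|BD| ∈ [1, 11]
|AD| ∈ [13, 35]

|AD| ∈ [13, 35]  (≈ [13.0000, 35.0000])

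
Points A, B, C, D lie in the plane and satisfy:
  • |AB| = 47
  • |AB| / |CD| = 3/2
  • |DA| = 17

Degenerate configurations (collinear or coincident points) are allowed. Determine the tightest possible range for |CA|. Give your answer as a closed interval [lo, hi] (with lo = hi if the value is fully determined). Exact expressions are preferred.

|AB| ∈ {47}
|AD| ∈ {17}
|CD| ∈ {94/3}
|BD| ∈ [30, 64]
|AC| ∈ [43/3, 145/3]
|BC| ∈ [0, 286/3]

|CA| ∈ [43/3, 145/3]  (≈ [14.3333, 48.3333])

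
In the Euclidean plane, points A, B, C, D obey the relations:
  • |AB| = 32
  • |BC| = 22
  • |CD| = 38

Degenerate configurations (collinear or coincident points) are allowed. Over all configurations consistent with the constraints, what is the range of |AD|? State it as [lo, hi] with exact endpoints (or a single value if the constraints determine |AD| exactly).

|AB| ∈ {32}
|BC| ∈ {22}
|CD| ∈ {38}
|AC| ∈ [10, 54]
|BD| ∈ [16, 60]
|AD| ∈ [0, 92]

|AD| ∈ [0, 92]  (≈ [0.0000, 92.0000])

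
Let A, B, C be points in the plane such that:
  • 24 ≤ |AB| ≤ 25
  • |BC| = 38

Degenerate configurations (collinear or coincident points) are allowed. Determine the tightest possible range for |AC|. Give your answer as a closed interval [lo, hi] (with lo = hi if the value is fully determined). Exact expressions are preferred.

|AB| ∈ [24, 25]
|BC| ∈ {38}
|AC| ∈ [13, 63]

|AC| ∈ [13, 63]  (≈ [13.0000, 63.0000])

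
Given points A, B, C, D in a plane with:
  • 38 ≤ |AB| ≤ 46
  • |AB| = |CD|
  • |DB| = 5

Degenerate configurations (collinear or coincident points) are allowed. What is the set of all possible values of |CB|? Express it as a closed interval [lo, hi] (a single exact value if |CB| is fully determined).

|CB| ∈ [33, 51]  (≈ [33.0000, 51.0000])

|AB| ∈ [38, 46]
|BD| ∈ {5}
|CD| ∈ [38, 46]
|AD| ∈ [33, 51]
|BC| ∈ [33, 51]
|AC| ∈ [0, 97]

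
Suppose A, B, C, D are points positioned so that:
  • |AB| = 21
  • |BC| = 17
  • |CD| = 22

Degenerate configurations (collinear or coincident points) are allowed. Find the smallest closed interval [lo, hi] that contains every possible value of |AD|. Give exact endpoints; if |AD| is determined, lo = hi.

|AB| ∈ {21}
|BC| ∈ {17}
|CD| ∈ {22}
|AC| ∈ [4, 38]
|BD| ∈ [5, 39]
|AD| ∈ [0, 60]

|AD| ∈ [0, 60]  (≈ [0.0000, 60.0000])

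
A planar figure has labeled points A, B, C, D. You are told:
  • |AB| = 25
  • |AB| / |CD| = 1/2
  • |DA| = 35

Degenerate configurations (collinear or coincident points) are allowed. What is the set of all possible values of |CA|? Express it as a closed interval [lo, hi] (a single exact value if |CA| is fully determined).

|AB| ∈ {25}
|AD| ∈ {35}
|CD| ∈ {50}
|BD| ∈ [10, 60]
|AC| ∈ [15, 85]
|BC| ∈ [0, 110]

|CA| ∈ [15, 85]  (≈ [15.0000, 85.0000])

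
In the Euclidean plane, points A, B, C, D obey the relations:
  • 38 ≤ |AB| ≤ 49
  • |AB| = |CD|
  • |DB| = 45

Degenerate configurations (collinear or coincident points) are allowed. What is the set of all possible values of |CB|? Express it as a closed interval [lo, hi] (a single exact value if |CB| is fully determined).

|CB| ∈ [0, 94]  (≈ [0.0000, 94.0000])

|AB| ∈ [38, 49]
|BD| ∈ {45}
|CD| ∈ [38, 49]
|AD| ∈ [0, 94]
|BC| ∈ [0, 94]
|AC| ∈ [0, 143]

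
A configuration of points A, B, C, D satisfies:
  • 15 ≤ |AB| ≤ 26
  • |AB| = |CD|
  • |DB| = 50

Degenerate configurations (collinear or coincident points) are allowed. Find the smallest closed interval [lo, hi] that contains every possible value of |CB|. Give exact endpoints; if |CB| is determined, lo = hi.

|AB| ∈ [15, 26]
|BD| ∈ {50}
|CD| ∈ [15, 26]
|AD| ∈ [24, 76]
|BC| ∈ [24, 76]
|AC| ∈ [0, 102]

|CB| ∈ [24, 76]  (≈ [24.0000, 76.0000])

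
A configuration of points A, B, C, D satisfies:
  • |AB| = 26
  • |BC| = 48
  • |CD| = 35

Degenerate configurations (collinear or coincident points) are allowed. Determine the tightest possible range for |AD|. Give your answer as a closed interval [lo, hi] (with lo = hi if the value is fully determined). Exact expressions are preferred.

|AD| ∈ [0, 109]  (≈ [0.0000, 109.0000])

|AB| ∈ {26}
|BC| ∈ {48}
|CD| ∈ {35}
|AC| ∈ [22, 74]
|BD| ∈ [13, 83]
|AD| ∈ [0, 109]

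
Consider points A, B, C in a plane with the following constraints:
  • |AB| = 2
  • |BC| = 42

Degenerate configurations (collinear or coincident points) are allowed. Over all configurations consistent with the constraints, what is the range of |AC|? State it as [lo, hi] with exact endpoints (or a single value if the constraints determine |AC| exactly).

|AB| ∈ {2}
|BC| ∈ {42}
|AC| ∈ [40, 44]

|AC| ∈ [40, 44]  (≈ [40.0000, 44.0000])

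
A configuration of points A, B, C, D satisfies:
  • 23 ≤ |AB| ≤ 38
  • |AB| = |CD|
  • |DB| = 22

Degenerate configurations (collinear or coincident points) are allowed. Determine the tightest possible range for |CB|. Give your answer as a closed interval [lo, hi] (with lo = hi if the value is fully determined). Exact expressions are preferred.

|CB| ∈ [1, 60]  (≈ [1.0000, 60.0000])

|AB| ∈ [23, 38]
|BD| ∈ {22}
|CD| ∈ [23, 38]
|AD| ∈ [1, 60]
|BC| ∈ [1, 60]
|AC| ∈ [0, 98]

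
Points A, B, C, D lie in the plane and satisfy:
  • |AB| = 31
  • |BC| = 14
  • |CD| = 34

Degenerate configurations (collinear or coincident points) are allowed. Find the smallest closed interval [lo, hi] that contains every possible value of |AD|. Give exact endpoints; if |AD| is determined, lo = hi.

|AD| ∈ [0, 79]  (≈ [0.0000, 79.0000])

|AB| ∈ {31}
|BC| ∈ {14}
|CD| ∈ {34}
|AC| ∈ [17, 45]
|BD| ∈ [20, 48]
|AD| ∈ [0, 79]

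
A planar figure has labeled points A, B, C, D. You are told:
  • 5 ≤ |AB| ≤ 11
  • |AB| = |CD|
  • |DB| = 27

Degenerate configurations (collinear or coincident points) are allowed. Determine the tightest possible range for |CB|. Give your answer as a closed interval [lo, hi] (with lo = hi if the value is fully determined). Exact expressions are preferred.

|CB| ∈ [16, 38]  (≈ [16.0000, 38.0000])

|AB| ∈ [5, 11]
|BD| ∈ {27}
|CD| ∈ [5, 11]
|AD| ∈ [16, 38]
|BC| ∈ [16, 38]
|AC| ∈ [5, 49]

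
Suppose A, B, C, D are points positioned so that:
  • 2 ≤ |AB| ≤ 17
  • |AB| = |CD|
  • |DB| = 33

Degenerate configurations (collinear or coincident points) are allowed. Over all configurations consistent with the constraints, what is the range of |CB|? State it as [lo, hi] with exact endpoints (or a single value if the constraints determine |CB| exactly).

|AB| ∈ [2, 17]
|BD| ∈ {33}
|CD| ∈ [2, 17]
|AD| ∈ [16, 50]
|BC| ∈ [16, 50]
|AC| ∈ [0, 67]

|CB| ∈ [16, 50]  (≈ [16.0000, 50.0000])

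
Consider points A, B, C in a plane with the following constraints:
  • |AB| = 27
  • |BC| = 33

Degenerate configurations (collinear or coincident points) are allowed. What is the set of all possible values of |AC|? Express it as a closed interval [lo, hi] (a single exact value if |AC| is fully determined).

|AB| ∈ {27}
|BC| ∈ {33}
|AC| ∈ [6, 60]

|AC| ∈ [6, 60]  (≈ [6.0000, 60.0000])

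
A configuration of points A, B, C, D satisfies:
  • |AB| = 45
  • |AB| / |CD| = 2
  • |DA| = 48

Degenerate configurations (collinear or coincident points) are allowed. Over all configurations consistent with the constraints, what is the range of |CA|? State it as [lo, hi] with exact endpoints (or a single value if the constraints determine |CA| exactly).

|AB| ∈ {45}
|AD| ∈ {48}
|CD| ∈ {45/2}
|BD| ∈ [3, 93]
|AC| ∈ [51/2, 141/2]
|BC| ∈ [0, 231/2]

|CA| ∈ [51/2, 141/2]  (≈ [25.5000, 70.5000])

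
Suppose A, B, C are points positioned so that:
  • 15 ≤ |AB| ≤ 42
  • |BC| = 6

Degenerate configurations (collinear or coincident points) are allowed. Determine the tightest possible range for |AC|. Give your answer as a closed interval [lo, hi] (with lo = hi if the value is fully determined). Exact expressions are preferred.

|AB| ∈ [15, 42]
|BC| ∈ {6}
|AC| ∈ [9, 48]

|AC| ∈ [9, 48]  (≈ [9.0000, 48.0000])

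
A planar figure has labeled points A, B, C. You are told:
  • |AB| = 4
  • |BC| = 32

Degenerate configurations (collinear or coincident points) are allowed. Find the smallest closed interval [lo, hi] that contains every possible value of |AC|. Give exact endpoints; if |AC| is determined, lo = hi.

|AC| ∈ [28, 36]  (≈ [28.0000, 36.0000])

|AB| ∈ {4}
|BC| ∈ {32}
|AC| ∈ [28, 36]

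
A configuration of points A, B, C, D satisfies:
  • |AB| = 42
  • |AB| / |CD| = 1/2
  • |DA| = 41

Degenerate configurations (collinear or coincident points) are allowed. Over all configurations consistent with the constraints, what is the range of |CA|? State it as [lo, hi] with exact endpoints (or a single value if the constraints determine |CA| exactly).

|AB| ∈ {42}
|AD| ∈ {41}
|CD| ∈ {84}
|BD| ∈ [1, 83]
|AC| ∈ [43, 125]
|BC| ∈ [1, 167]

|CA| ∈ [43, 125]  (≈ [43.0000, 125.0000])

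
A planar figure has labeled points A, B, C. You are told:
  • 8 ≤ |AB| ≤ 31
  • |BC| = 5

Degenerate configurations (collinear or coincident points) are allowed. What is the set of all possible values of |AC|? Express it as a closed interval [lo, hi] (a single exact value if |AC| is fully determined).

|AC| ∈ [3, 36]  (≈ [3.0000, 36.0000])

|AB| ∈ [8, 31]
|BC| ∈ {5}
|AC| ∈ [3, 36]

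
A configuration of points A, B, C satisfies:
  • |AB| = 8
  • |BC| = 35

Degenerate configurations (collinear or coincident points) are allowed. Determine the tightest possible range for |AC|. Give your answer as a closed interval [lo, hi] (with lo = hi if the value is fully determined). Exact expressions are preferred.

|AC| ∈ [27, 43]  (≈ [27.0000, 43.0000])

|AB| ∈ {8}
|BC| ∈ {35}
|AC| ∈ [27, 43]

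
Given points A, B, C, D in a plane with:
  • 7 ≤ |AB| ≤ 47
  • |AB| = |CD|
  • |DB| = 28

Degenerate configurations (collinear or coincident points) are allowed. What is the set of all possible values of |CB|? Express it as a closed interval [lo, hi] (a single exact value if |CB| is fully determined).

|AB| ∈ [7, 47]
|BD| ∈ {28}
|CD| ∈ [7, 47]
|AD| ∈ [0, 75]
|BC| ∈ [0, 75]
|AC| ∈ [0, 122]

|CB| ∈ [0, 75]  (≈ [0.0000, 75.0000])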